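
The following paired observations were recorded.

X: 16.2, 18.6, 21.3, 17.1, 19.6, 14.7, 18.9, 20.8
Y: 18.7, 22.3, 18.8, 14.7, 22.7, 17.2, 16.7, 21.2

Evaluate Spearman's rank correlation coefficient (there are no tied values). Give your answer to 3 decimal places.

0.476

Rank X: 2, 4, 8, 3, 6, 1, 5, 7
Rank Y: 4, 7, 5, 1, 8, 3, 2, 6
d = rank(X) − rank(Y): -2, -3, 3, 2, -2, -2, 3, 1; Σd² = 44
ρ = 1 − 6Σd² / [n(n²−1)] = 1 − 6×44 / (8×63) = 1 − 264/504 ≈ 0.476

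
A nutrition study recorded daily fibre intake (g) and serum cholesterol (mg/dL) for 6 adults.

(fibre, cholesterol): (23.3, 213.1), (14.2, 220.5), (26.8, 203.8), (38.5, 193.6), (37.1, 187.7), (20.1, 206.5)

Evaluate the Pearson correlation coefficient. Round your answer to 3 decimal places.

n = 6, Σx = 160, Σy = 1225.2, Σx² = 4725.44, Σy² = 250920.8, Σxy = 32126.09
nΣxy − ΣxΣy = 192756.54 − 196032 = -3275.46
nΣx² − (Σx)² = 28352.64 − 25600 = 2752.64; nΣy² − (Σy)² = 1505524.8 − 1501115.04 = 4409.76
r = -3275.46 / √(2752.64 × 4409.76) = -3275.46 / 3484.0324 ≈ -0.940

-0.940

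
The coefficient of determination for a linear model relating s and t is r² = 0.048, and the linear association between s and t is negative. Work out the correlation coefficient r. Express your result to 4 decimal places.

-0.2191

|r| = √0.048 = 0.2191
The association is negative, so r = −0.2191.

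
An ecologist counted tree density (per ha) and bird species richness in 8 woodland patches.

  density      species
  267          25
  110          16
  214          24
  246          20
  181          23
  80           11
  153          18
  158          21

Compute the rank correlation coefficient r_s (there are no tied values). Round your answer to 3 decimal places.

Rank density: 8, 2, 6, 7, 5, 1, 3, 4
Rank species: 8, 2, 7, 4, 6, 1, 3, 5
d = rank(density) − rank(species): 0, 0, -1, 3, -1, 0, 0, -1; Σd² = 12
ρ = 1 − 6Σd² / [n(n²−1)] = 1 − 6×12 / (8×63) = 1 − 72/504 ≈ 0.857

0.857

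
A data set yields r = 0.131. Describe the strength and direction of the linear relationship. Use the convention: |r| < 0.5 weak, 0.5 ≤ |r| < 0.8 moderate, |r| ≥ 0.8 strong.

r = 0.131 > 0 so the relationship is positive.
|r| = 0.131, which falls in the weak range.

weak positive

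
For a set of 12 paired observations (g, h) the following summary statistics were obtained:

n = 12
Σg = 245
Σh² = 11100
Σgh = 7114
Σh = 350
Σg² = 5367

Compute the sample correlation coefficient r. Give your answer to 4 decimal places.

r = (nΣgh − ΣgΣh) / √[(nΣg² − (Σg)²)(nΣh² − (Σh)²)]
Numerator: 12×7114 − 245×350 = -382
Denominator: √[(64404 − 60025)(133200 − 122500)] = √[4379 × 10700] = 6845.0931
r = -382 / 6845.0931 ≈ -0.0558

-0.0558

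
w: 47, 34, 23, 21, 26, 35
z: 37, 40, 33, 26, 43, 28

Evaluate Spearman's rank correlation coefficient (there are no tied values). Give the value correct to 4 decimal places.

Rank w: 6, 4, 2, 1, 3, 5
Rank z: 4, 5, 3, 1, 6, 2
d = rank(w) − rank(z): 2, -1, -1, 0, -3, 3; Σd² = 24
ρ = 1 − 6Σd² / [n(n²−1)] = 1 − 6×24 / (6×35) = 1 − 144/210 ≈ 0.3143

0.3143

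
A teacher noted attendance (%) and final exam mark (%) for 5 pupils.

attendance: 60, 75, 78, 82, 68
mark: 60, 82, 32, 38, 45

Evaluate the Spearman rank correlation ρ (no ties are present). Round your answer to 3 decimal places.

Rank attendance: 1, 3, 4, 5, 2
Rank mark: 4, 5, 1, 2, 3
d = rank(attendance) − rank(mark): -3, -2, 3, 3, -1; Σd² = 32
ρ = 1 − 6Σd² / [n(n²−1)] = 1 − 6×32 / (5×24) = 1 − 192/120 ≈ -0.600

-0.600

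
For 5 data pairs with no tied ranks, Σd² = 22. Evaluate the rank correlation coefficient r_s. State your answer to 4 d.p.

ρ = 1 − 6Σd² / [n(n²−1)] = 1 − 6×22 / (5×24)
  = 1 − 132/120 = 1 − 1.10000 ≈ -0.1000

-0.1000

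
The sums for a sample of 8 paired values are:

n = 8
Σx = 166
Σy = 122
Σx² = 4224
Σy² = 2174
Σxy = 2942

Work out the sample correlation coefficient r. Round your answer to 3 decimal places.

0.830

r = (nΣxy − ΣxΣy) / √[(nΣx² − (Σx)²)(nΣy² − (Σy)²)]
Numerator: 8×2942 − 166×122 = 3284
Denominator: √[(33792 − 27556)(17392 − 14884)] = √[6236 × 2508] = 3954.7298
r = 3284 / 3954.7298 ≈ 0.830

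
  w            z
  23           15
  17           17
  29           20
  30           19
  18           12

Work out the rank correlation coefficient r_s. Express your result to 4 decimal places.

Rank w: 3, 1, 4, 5, 2
Rank z: 2, 3, 5, 4, 1
d = rank(w) − rank(z): 1, -2, -1, 1, 1; Σd² = 8
ρ = 1 − 6Σd² / [n(n²−1)] = 1 − 6×8 / (5×24) = 1 − 48/120 ≈ 0.6000

0.6000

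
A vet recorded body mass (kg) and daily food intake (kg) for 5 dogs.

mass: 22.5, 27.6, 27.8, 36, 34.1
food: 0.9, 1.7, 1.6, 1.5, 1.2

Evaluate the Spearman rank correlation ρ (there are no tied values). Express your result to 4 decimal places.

Rank mass: 1, 2, 3, 5, 4
Rank food: 1, 5, 4, 3, 2
d = rank(mass) − rank(food): 0, -3, -1, 2, 2; Σd² = 18
ρ = 1 − 6Σd² / [n(n²−1)] = 1 − 6×18 / (5×24) = 1 − 108/120 ≈ 0.1000

0.1000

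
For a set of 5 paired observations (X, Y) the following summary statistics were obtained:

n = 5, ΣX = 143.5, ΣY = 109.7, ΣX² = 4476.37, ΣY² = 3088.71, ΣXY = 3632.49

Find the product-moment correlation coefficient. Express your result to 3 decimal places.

r = (nΣXY − ΣXΣY) / √[(nΣX² − (ΣX)²)(nΣY² − (ΣY)²)]
Numerator: 5×3632.49 − 143.5×109.7 = 2420.5
Denominator: √[(22381.85 − 20592.25)(15443.55 − 12034.09)] = √[1789.6 × 3409.46] = 2470.1355
r = 2420.5 / 2470.1355 ≈ 0.980

0.980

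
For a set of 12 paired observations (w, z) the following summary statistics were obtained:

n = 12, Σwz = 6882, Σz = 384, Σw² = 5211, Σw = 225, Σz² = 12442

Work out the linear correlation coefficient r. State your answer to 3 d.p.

-0.813

r = (nΣwz − ΣwΣz) / √[(nΣw² − (Σw)²)(nΣz² − (Σz)²)]
Numerator: 12×6882 − 225×384 = -3816
Denominator: √[(62532 − 50625)(149304 − 147456)] = √[11907 × 1848] = 4690.8566
r = -3816 / 4690.8566 ≈ -0.813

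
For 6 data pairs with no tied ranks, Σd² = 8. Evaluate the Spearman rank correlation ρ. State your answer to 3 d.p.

0.771

ρ = 1 − 6Σd² / [n(n²−1)] = 1 − 6×8 / (6×35)
  = 1 − 48/210 = 1 − 0.2286 ≈ 0.771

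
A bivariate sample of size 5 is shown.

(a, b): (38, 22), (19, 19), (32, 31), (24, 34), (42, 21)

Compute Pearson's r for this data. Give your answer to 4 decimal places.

-0.1969

n = 5, Σa = 155, Σb = 127, Σa² = 5169, Σb² = 3403, Σab = 3887
nΣab − ΣaΣb = 19435 − 19685 = -250
nΣa² − (Σa)² = 25845 − 24025 = 1820; nΣb² − (Σb)² = 17015 − 16129 = 886
r = -250 / √(1820 × 886) = -250 / 1269.8504 ≈ -0.1969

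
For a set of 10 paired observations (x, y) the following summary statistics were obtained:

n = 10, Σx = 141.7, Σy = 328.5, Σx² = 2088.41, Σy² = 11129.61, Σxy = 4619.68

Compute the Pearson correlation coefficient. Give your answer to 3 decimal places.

-0.213

r = (nΣxy − ΣxΣy) / √[(nΣx² − (Σx)²)(nΣy² − (Σy)²)]
Numerator: 10×4619.68 − 141.7×328.5 = -351.65
Denominator: √[(20884.1 − 20078.89)(111296.1 − 107912.25)] = √[805.21 × 3383.85] = 1650.6695
r = -351.65 / 1650.6695 ≈ -0.213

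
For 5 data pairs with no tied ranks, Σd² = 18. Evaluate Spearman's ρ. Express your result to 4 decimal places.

ρ = 1 − 6Σd² / [n(n²−1)] = 1 − 6×18 / (5×24)
  = 1 − 108/120 = 1 − 0.90000 ≈ 0.1000

0.1000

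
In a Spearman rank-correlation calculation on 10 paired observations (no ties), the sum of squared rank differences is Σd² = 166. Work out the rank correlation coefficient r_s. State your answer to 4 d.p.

-0.0061

ρ = 1 − 6Σd² / [n(n²−1)] = 1 − 6×166 / (10×99)
  = 1 − 996/990 = 1 − 1.00606 ≈ -0.0061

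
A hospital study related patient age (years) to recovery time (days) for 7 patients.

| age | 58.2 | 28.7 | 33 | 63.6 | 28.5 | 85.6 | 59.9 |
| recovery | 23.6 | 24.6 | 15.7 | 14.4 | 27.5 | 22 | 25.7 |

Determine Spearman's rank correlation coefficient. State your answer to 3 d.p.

-0.571

Rank age: 4, 2, 3, 6, 1, 7, 5
Rank recovery: 4, 5, 2, 1, 7, 3, 6
d = rank(age) − rank(recovery): 0, -3, 1, 5, -6, 4, -1; Σd² = 88
ρ = 1 − 6Σd² / [n(n²−1)] = 1 − 6×88 / (7×48) = 1 − 528/336 ≈ -0.571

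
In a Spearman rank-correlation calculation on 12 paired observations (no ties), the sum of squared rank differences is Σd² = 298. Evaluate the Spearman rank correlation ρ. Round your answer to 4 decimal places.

ρ = 1 − 6Σd² / [n(n²−1)] = 1 − 6×298 / (12×143)
  = 1 − 1788/1716 = 1 − 1.04196 ≈ -0.0420

-0.0420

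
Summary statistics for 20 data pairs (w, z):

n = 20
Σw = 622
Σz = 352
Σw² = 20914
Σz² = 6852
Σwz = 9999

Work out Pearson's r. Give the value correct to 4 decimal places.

-0.9338

r = (nΣwz − ΣwΣz) / √[(nΣw² − (Σw)²)(nΣz² − (Σz)²)]
Numerator: 20×9999 − 622×352 = -18964
Denominator: √[(418280 − 386884)(137040 − 123904)] = √[31396 × 13136] = 20308.0737
r = -18964 / 20308.0737 ≈ -0.9338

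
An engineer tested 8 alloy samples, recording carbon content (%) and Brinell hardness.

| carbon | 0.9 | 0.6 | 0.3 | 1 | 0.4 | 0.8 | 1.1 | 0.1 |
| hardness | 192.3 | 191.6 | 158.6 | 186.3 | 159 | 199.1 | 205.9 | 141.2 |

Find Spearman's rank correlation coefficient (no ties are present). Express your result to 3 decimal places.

0.833

Rank carbon: 6, 4, 2, 7, 3, 5, 8, 1
Rank hardness: 6, 5, 2, 4, 3, 7, 8, 1
d = rank(carbon) − rank(hardness): 0, -1, 0, 3, 0, -2, 0, 0; Σd² = 14
ρ = 1 − 6Σd² / [n(n²−1)] = 1 − 6×14 / (8×63) = 1 − 84/504 ≈ 0.833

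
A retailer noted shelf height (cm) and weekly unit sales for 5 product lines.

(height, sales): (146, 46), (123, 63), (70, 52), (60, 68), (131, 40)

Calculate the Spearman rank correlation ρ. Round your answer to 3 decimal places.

-0.800

Rank height: 5, 3, 2, 1, 4
Rank sales: 2, 4, 3, 5, 1
d = rank(height) − rank(sales): 3, -1, -1, -4, 3; Σd² = 36
ρ = 1 − 6Σd² / [n(n²−1)] = 1 − 6×36 / (5×24) = 1 − 216/120 ≈ -0.800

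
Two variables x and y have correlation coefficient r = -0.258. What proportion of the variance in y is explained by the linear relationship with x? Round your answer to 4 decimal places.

r² = (-0.258)² = 0.0666

0.0666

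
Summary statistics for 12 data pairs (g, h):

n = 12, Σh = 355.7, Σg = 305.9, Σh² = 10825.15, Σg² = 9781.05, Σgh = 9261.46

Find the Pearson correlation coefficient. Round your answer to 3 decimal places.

r = (nΣgh − ΣgΣh) / √[(nΣg² − (Σg)²)(nΣh² − (Σh)²)]
Numerator: 12×9261.46 − 305.9×355.7 = 2328.89
Denominator: √[(117372.6 − 93574.81)(129901.8 − 126522.49)] = √[23797.79 × 3379.31] = 8967.7260
r = 2328.89 / 8967.7260 ≈ 0.260

0.260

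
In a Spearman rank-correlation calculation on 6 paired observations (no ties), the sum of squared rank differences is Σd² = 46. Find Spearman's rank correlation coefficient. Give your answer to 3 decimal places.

-0.314

ρ = 1 − 6Σd² / [n(n²−1)] = 1 − 6×46 / (6×35)
  = 1 − 276/210 = 1 − 1.3143 ≈ -0.314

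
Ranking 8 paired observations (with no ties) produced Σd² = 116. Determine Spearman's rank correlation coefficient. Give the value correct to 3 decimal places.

-0.381

ρ = 1 − 6Σd² / [n(n²−1)] = 1 − 6×116 / (8×63)
  = 1 − 696/504 = 1 − 1.3810 ≈ -0.381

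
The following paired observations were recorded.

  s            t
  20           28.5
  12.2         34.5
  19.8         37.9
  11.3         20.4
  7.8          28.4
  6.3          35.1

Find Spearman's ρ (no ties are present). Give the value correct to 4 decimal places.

0.1429

Rank s: 6, 4, 5, 3, 2, 1
Rank t: 3, 4, 6, 1, 2, 5
d = rank(s) − rank(t): 3, 0, -1, 2, 0, -4; Σd² = 30
ρ = 1 − 6Σd² / [n(n²−1)] = 1 − 6×30 / (6×35) = 1 − 180/210 ≈ 0.1429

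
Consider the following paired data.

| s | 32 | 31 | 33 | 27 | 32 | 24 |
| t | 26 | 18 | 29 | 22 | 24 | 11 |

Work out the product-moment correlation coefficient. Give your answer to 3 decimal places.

0.833

n = 6, Σs = 179, Σt = 130, Σs² = 5403, Σt² = 3022, Σst = 3973
nΣst − ΣsΣt = 23838 − 23270 = 568
nΣs² − (Σs)² = 32418 − 32041 = 377; nΣt² − (Σt)² = 18132 − 16900 = 1232
r = 568 / √(377 × 1232) = 568 / 681.5160 ≈ 0.833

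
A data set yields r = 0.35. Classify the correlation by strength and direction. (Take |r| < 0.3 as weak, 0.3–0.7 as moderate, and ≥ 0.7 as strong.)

moderate positive

r = 0.35 > 0 so the relationship is positive.
|r| = 0.35, which falls in the moderate range.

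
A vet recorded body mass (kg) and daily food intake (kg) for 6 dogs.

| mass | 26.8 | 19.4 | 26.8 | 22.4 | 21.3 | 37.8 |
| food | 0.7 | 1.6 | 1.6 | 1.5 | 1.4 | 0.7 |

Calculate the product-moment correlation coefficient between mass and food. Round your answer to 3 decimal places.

n = 6, Σx = 154.5, Σy = 7.5, Σx² = 4197.13, Σy² = 10.31, Σxy = 182.56
nΣxy − ΣxΣy = 1095.36 − 1158.75 = -63.39
nΣx² − (Σx)² = 25182.78 − 23870.25 = 1312.53; nΣy² − (Σy)² = 61.86 − 56.25 = 5.61
r = -63.39 / √(1312.53 × 5.61) = -63.39 / 85.8096 ≈ -0.739

-0.739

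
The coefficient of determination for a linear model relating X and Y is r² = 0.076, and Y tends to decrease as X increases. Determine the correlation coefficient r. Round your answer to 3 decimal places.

|r| = √0.076 = 0.276
The association is negative, so r = −0.276.

-0.276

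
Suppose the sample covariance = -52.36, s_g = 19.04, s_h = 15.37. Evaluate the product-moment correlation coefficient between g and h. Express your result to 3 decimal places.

-0.179

r = Cov(g,h) / (s_g · s_h) = -52.36 / (19.04 × 15.37)
  = -52.36 / 292.6448 ≈ -0.179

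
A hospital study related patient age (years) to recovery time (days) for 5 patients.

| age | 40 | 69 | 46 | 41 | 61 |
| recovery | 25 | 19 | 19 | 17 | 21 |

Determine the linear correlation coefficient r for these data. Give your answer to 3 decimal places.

n = 5, Σx = 257, Σy = 101, Σx² = 13879, Σy² = 2077, Σxy = 5163
nΣxy − ΣxΣy = 25815 − 25957 = -142
nΣx² − (Σx)² = 69395 − 66049 = 3346; nΣy² − (Σy)² = 10385 − 10201 = 184
r = -142 / √(3346 × 184) = -142 / 784.6426 ≈ -0.181

-0.181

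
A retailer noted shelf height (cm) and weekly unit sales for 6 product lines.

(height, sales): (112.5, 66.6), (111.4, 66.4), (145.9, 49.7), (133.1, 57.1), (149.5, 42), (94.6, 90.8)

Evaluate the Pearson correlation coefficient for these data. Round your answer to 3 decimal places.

n = 6, Σx = 747, Σy = 372.6, Σx² = 95368.04, Σy² = 24583.66, Σxy = 44609.38
nΣxy − ΣxΣy = 267656.28 − 278332.2 = -10675.92
nΣx² − (Σx)² = 572208.24 − 558009 = 14199.24; nΣy² − (Σy)² = 147501.96 − 138830.76 = 8671.2
r = -10675.92 / √(14199.24 × 8671.2) = -10675.92 / 11096.1457 ≈ -0.962

-0.962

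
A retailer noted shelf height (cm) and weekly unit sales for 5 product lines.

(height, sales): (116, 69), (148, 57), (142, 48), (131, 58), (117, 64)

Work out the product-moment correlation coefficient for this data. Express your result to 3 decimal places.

n = 5, Σx = 654, Σy = 296, Σx² = 86374, Σy² = 17774, Σxy = 38342
nΣxy − ΣxΣy = 191710 − 193584 = -1874
nΣx² − (Σx)² = 431870 − 427716 = 4154; nΣy² − (Σy)² = 88870 − 87616 = 1254
r = -1874 / √(4154 × 1254) = -1874 / 2282.3488 ≈ -0.821

-0.821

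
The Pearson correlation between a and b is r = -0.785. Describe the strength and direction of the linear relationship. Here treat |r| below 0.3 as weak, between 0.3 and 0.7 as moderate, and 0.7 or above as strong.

strong negative

r = -0.785 < 0 so the relationship is negative.
|r| = 0.785, which falls in the strong range.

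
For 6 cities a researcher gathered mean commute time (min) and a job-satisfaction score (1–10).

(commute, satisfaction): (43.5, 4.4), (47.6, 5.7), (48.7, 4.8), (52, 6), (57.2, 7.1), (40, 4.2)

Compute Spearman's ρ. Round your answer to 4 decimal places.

Rank commute: 2, 3, 4, 5, 6, 1
Rank satisfaction: 2, 4, 3, 5, 6, 1
d = rank(commute) − rank(satisfaction): 0, -1, 1, 0, 0, 0; Σd² = 2
ρ = 1 − 6Σd² / [n(n²−1)] = 1 − 6×2 / (6×35) = 1 − 12/210 ≈ 0.9429

0.9429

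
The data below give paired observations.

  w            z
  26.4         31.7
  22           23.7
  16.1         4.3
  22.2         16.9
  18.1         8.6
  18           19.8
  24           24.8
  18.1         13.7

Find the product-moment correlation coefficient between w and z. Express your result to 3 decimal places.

n = 8, Σw = 164.9, Σz = 143.5, Σw² = 3488.23, Σz² = 3139.41, Σwz = 3157.92
nΣwz − ΣwΣz = 25263.36 − 23663.15 = 1600.21
nΣw² − (Σw)² = 27905.84 − 27192.01 = 713.83; nΣz² − (Σz)² = 25115.28 − 20592.25 = 4523.03
r = 1600.21 / √(713.83 × 4523.03) = 1600.21 / 1796.8513 ≈ 0.891

0.891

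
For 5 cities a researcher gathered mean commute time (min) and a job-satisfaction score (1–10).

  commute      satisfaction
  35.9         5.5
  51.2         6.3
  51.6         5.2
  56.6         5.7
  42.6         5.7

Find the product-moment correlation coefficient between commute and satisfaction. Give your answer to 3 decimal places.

0.188

n = 5, Σx = 237.9, Σy = 28.4, Σx² = 11591.13, Σy² = 161.96, Σxy = 1353.77
nΣxy − ΣxΣy = 6768.85 − 6756.36 = 12.49
nΣx² − (Σx)² = 57955.65 − 56596.41 = 1359.24; nΣy² − (Σy)² = 809.8 − 806.56 = 3.24
r = 12.49 / √(1359.24 × 3.24) = 12.49 / 66.3622 ≈ 0.188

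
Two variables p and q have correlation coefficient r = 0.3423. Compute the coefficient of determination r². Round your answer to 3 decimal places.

0.117

r² = (0.3423)² = 0.117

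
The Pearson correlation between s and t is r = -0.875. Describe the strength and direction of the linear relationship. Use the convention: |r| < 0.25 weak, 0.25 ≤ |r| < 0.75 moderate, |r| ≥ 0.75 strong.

strong negative

r = -0.875 < 0 so the relationship is negative.
|r| = 0.875, which falls in the strong range.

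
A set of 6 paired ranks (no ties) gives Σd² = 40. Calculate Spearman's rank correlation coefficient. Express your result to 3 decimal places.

-0.143

ρ = 1 − 6Σd² / [n(n²−1)] = 1 − 6×40 / (6×35)
  = 1 − 240/210 = 1 − 1.1429 ≈ -0.143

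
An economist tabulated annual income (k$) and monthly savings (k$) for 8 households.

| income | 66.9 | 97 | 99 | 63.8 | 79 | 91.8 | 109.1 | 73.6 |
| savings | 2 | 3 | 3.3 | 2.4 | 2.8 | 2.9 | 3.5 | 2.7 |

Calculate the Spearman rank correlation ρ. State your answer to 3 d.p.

0.976

Rank income: 2, 6, 7, 1, 4, 5, 8, 3
Rank savings: 1, 6, 7, 2, 4, 5, 8, 3
d = rank(income) − rank(savings): 1, 0, 0, -1, 0, 0, 0, 0; Σd² = 2
ρ = 1 − 6Σd² / [n(n²−1)] = 1 − 6×2 / (8×63) = 1 − 12/504 ≈ 0.976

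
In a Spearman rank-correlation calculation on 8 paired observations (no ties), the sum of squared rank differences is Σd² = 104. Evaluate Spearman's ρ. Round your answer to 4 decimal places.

ρ = 1 − 6Σd² / [n(n²−1)] = 1 − 6×104 / (8×63)
  = 1 − 624/504 = 1 − 1.23810 ≈ -0.2381

-0.2381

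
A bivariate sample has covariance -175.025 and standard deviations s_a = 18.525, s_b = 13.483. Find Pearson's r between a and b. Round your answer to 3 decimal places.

-0.701

r = Cov(a,b) / (s_a · s_b) = -175.025 / (18.525 × 13.483)
  = -175.025 / 249.7726 ≈ -0.701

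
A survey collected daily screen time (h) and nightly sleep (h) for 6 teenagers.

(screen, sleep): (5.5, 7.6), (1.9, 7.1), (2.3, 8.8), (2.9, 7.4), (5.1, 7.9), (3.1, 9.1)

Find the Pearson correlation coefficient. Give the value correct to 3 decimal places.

n = 6, Σx = 20.8, Σy = 47.9, Σx² = 83.18, Σy² = 385.59, Σxy = 165.49
nΣxy − ΣxΣy = 992.94 − 996.32 = -3.38
nΣx² − (Σx)² = 499.08 − 432.64 = 66.44; nΣy² − (Σy)² = 2313.54 − 2294.41 = 19.13
r = -3.38 / √(66.44 × 19.13) = -3.38 / 35.6510 ≈ -0.095

-0.095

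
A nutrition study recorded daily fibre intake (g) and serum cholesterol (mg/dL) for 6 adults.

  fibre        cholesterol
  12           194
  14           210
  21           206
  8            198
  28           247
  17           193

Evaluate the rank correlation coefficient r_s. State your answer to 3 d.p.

0.486

Rank fibre: 2, 3, 5, 1, 6, 4
Rank cholesterol: 2, 5, 4, 3, 6, 1
d = rank(fibre) − rank(cholesterol): 0, -2, 1, -2, 0, 3; Σd² = 18
ρ = 1 − 6Σd² / [n(n²−1)] = 1 − 6×18 / (6×35) = 1 − 108/210 ≈ 0.486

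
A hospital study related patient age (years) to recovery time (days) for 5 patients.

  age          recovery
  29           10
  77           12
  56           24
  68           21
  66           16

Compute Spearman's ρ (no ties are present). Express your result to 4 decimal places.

0.1000

Rank age: 1, 5, 2, 4, 3
Rank recovery: 1, 2, 5, 4, 3
d = rank(age) − rank(recovery): 0, 3, -3, 0, 0; Σd² = 18
ρ = 1 − 6Σd² / [n(n²−1)] = 1 − 6×18 / (5×24) = 1 − 108/120 ≈ 0.1000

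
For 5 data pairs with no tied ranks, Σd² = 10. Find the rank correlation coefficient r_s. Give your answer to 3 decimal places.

ρ = 1 − 6Σd² / [n(n²−1)] = 1 − 6×10 / (5×24)
  = 1 − 60/120 = 1 − 0.5000 ≈ 0.500

0.500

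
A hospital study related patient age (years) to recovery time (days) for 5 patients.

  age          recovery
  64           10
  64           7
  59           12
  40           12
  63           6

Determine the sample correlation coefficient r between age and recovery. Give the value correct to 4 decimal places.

n = 5, Σx = 290, Σy = 47, Σx² = 17242, Σy² = 473, Σxy = 2654
nΣxy − ΣxΣy = 13270 − 13630 = -360
nΣx² − (Σx)² = 86210 − 84100 = 2110; nΣy² − (Σy)² = 2365 − 2209 = 156
r = -360 / √(2110 × 156) = -360 / 573.7247 ≈ -0.6275

-0.6275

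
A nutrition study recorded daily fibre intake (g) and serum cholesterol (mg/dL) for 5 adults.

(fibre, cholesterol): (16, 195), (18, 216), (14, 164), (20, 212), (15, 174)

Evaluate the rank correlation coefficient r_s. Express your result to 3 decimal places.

0.900

Rank fibre: 3, 4, 1, 5, 2
Rank cholesterol: 3, 5, 1, 4, 2
d = rank(fibre) − rank(cholesterol): 0, -1, 0, 1, 0; Σd² = 2
ρ = 1 − 6Σd² / [n(n²−1)] = 1 − 6×2 / (5×24) = 1 − 12/120 ≈ 0.900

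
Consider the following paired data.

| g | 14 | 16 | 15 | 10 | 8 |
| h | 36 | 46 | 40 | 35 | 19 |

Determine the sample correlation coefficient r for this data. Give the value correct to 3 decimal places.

n = 5, Σg = 63, Σh = 176, Σg² = 841, Σh² = 6598, Σgh = 2342
nΣgh − ΣgΣh = 11710 − 11088 = 622
nΣg² − (Σg)² = 4205 − 3969 = 236; nΣh² − (Σh)² = 32990 − 30976 = 2014
r = 622 / √(236 × 2014) = 622 / 689.4229 ≈ 0.902

0.902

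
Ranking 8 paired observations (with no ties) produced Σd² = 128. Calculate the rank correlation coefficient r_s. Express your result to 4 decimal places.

-0.5238

ρ = 1 − 6Σd² / [n(n²−1)] = 1 − 6×128 / (8×63)
  = 1 − 768/504 = 1 − 1.52381 ≈ -0.5238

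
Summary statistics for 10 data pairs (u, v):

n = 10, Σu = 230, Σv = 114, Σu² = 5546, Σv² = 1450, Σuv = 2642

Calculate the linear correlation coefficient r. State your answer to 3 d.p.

r = (nΣuv − ΣuΣv) / √[(nΣu² − (Σu)²)(nΣv² − (Σv)²)]
Numerator: 10×2642 − 230×114 = 200
Denominator: √[(55460 − 52900)(14500 − 12996)] = √[2560 × 1504] = 1962.2028
r = 200 / 1962.2028 ≈ 0.102

0.102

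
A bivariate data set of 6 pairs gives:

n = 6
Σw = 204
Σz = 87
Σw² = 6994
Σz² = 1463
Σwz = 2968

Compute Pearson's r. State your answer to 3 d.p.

r = (nΣwz − ΣwΣz) / √[(nΣw² − (Σw)²)(nΣz² − (Σz)²)]
Numerator: 6×2968 − 204×87 = 60
Denominator: √[(41964 − 41616)(8778 − 7569)] = √[348 × 1209] = 648.6386
r = 60 / 648.6386 ≈ 0.093

0.093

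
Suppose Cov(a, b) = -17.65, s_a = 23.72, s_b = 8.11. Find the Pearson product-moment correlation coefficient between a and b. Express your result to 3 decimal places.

-0.092

r = Cov(a,b) / (s_a · s_b) = -17.65 / (23.72 × 8.11)
  = -17.65 / 192.3692 ≈ -0.092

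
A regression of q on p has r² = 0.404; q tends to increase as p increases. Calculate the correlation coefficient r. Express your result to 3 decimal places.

0.636

|r| = √0.404 = 0.636
The association is positive, so r = 0.636.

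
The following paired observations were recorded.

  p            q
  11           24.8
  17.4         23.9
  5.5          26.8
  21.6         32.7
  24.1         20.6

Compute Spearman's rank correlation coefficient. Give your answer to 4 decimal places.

-0.4000

Rank p: 2, 3, 1, 4, 5
Rank q: 3, 2, 4, 5, 1
d = rank(p) − rank(q): -1, 1, -3, -1, 4; Σd² = 28
ρ = 1 − 6Σd² / [n(n²−1)] = 1 − 6×28 / (5×24) = 1 − 168/120 ≈ -0.4000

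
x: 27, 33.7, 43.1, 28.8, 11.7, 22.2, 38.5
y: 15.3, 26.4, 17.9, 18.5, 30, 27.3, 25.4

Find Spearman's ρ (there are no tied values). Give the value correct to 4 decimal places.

-0.5357

Rank x: 3, 5, 7, 4, 1, 2, 6
Rank y: 1, 5, 2, 3, 7, 6, 4
d = rank(x) − rank(y): 2, 0, 5, 1, -6, -4, 2; Σd² = 86
ρ = 1 − 6Σd² / [n(n²−1)] = 1 − 6×86 / (7×48) = 1 − 516/336 ≈ -0.5357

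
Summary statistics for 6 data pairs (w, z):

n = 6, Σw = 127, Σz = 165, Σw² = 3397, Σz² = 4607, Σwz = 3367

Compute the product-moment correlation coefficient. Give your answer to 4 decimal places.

r = (nΣwz − ΣwΣz) / √[(nΣw² − (Σw)²)(nΣz² − (Σz)²)]
Numerator: 6×3367 − 127×165 = -753
Denominator: √[(20382 − 16129)(27642 − 27225)] = √[4253 × 417] = 1331.7286
r = -753 / 1331.7286 ≈ -0.5654

-0.5654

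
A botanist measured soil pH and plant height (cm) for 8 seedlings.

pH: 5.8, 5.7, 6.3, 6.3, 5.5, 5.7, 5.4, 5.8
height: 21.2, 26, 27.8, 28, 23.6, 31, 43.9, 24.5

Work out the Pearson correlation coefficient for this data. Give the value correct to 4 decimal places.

n = 8, Σx = 46.5, Σy = 226, Σx² = 271.05, Σy² = 6727.7, Σxy = 1308.36
nΣxy − ΣxΣy = 10466.88 − 10509 = -42.12
nΣx² − (Σx)² = 2168.4 − 2162.25 = 6.15; nΣy² − (Σy)² = 53821.6 − 51076 = 2745.6
r = -42.12 / √(6.15 × 2745.6) = -42.12 / 129.9440 ≈ -0.3241

-0.3241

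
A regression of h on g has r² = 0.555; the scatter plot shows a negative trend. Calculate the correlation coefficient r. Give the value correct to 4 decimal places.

|r| = √0.555 = 0.7450
The association is negative, so r = −0.7450.

-0.7450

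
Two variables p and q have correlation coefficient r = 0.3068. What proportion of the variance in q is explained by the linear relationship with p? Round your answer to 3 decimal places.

0.094

r² = (0.3068)² = 0.094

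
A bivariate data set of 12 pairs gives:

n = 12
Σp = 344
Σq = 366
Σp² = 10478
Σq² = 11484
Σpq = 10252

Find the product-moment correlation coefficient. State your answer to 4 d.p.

r = (nΣpq − ΣpΣq) / √[(nΣp² − (Σp)²)(nΣq² − (Σq)²)]
Numerator: 12×10252 − 344×366 = -2880
Denominator: √[(125736 − 118336)(137808 − 133956)] = √[7400 × 3852] = 5338.9887
r = -2880 / 5338.9887 ≈ -0.5394

-0.5394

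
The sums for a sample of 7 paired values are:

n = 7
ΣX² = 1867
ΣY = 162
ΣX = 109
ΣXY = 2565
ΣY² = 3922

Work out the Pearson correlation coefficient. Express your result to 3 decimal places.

0.248

r = (nΣXY − ΣXΣY) / √[(nΣX² − (ΣX)²)(nΣY² − (ΣY)²)]
Numerator: 7×2565 − 109×162 = 297
Denominator: √[(13069 − 11881)(27454 − 26244)] = √[1188 × 1210] = 1198.9495
r = 297 / 1198.9495 ≈ 0.248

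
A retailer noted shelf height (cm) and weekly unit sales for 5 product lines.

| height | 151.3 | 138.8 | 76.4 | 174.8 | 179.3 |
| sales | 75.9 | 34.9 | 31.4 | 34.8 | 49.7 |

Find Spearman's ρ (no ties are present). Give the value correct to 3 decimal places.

Rank height: 3, 2, 1, 4, 5
Rank sales: 5, 3, 1, 2, 4
d = rank(height) − rank(sales): -2, -1, 0, 2, 1; Σd² = 10
ρ = 1 − 6Σd² / [n(n²−1)] = 1 − 6×10 / (5×24) = 1 − 60/120 ≈ 0.500

0.500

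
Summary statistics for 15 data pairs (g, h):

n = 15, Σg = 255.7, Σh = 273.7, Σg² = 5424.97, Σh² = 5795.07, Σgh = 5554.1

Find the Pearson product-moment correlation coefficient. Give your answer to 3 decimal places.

0.961

r = (nΣgh − ΣgΣh) / √[(nΣg² − (Σg)²)(nΣh² − (Σh)²)]
Numerator: 15×5554.1 − 255.7×273.7 = 13326.41
Denominator: √[(81374.55 − 65382.49)(86926.05 − 74911.69)] = √[15992.06 × 12014.36] = 13861.2541
r = 13326.41 / 13861.2541 ≈ 0.961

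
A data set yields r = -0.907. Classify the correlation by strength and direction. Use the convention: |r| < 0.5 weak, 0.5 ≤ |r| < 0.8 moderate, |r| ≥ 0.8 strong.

strong negative

r = -0.907 < 0 so the relationship is negative.
|r| = 0.907, which falls in the strong range.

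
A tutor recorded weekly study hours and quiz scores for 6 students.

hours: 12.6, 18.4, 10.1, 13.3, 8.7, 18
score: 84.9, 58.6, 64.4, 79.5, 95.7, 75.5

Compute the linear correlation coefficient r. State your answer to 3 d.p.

-0.560

n = 6, Σx = 81.1, Σy = 458.6, Σx² = 1175.91, Σy² = 35968.32, Σxy = 6047.36
nΣxy − ΣxΣy = 36284.16 − 37192.46 = -908.3
nΣx² − (Σx)² = 7055.46 − 6577.21 = 478.25; nΣy² − (Σy)² = 215809.92 − 210313.96 = 5495.96
r = -908.3 / √(478.25 × 5495.96) = -908.3 / 1621.2473 ≈ -0.560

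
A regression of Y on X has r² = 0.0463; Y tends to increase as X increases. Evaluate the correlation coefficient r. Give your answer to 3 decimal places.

|r| = √0.0463 = 0.215
The association is positive, so r = 0.215.

0.215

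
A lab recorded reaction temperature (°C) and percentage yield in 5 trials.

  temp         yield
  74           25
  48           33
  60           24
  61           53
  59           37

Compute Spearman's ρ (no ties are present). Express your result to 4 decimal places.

-0.1000

Rank temp: 5, 1, 3, 4, 2
Rank yield: 2, 3, 1, 5, 4
d = rank(temp) − rank(yield): 3, -2, 2, -1, -2; Σd² = 22
ρ = 1 − 6Σd² / [n(n²−1)] = 1 − 6×22 / (5×24) = 1 − 132/120 ≈ -0.1000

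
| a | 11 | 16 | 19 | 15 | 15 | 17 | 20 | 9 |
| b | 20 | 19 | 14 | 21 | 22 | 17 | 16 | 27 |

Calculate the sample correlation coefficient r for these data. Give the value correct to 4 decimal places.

n = 8, Σa = 122, Σb = 156, Σa² = 1958, Σb² = 3156, Σab = 2287
nΣab − ΣaΣb = 18296 − 19032 = -736
nΣa² − (Σa)² = 15664 − 14884 = 780; nΣb² − (Σb)² = 25248 − 24336 = 912
r = -736 / √(780 × 912) = -736 / 843.4216 ≈ -0.8726

-0.8726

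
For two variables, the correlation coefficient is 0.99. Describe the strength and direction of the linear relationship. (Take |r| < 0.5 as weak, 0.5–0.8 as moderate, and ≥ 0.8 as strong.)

r = 0.99 > 0 so the relationship is positive.
|r| = 0.99, which falls in the strong range.

strong positive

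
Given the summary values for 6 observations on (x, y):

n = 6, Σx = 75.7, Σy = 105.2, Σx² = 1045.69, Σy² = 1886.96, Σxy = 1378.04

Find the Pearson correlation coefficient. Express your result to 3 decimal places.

0.819

r = (nΣxy − ΣxΣy) / √[(nΣx² − (Σx)²)(nΣy² − (Σy)²)]
Numerator: 6×1378.04 − 75.7×105.2 = 304.6
Denominator: √[(6274.14 − 5730.49)(11321.76 − 11067.04)] = √[543.65 × 254.72] = 372.1270
r = 304.6 / 372.1270 ≈ 0.819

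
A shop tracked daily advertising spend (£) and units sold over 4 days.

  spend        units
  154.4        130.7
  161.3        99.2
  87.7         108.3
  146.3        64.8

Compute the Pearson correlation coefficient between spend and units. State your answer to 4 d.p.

-0.0806

n = 4, Σx = 549.7, Σy = 403, Σx² = 78952.03, Σy² = 42851.06, Σxy = 55159.19
nΣxy − ΣxΣy = 220636.76 − 221529.1 = -892.34
nΣx² − (Σx)² = 315808.12 − 302170.09 = 13638.03; nΣy² − (Σy)² = 171404.24 − 162409 = 8995.24
r = -892.34 / √(13638.03 × 8995.24) = -892.34 / 11075.9809 ≈ -0.0806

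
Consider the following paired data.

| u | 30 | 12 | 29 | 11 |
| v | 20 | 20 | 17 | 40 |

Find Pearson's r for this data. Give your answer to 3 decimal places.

-0.651

n = 4, Σu = 82, Σv = 97, Σu² = 2006, Σv² = 2689, Σuv = 1773
nΣuv − ΣuΣv = 7092 − 7954 = -862
nΣu² − (Σu)² = 8024 − 6724 = 1300; nΣv² − (Σv)² = 10756 − 9409 = 1347
r = -862 / √(1300 × 1347) = -862 / 1323.2914 ≈ -0.651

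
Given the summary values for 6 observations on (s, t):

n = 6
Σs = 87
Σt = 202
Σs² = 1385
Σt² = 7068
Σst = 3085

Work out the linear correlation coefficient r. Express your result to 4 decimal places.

r = (nΣst − ΣsΣt) / √[(nΣs² − (Σs)²)(nΣt² − (Σt)²)]
Numerator: 6×3085 − 87×202 = 936
Denominator: √[(8310 − 7569)(42408 − 40804)] = √[741 × 1604] = 1090.2128
r = 936 / 1090.2128 ≈ 0.8585

0.8585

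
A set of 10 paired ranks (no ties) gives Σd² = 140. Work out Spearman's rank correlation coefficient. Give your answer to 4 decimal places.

ρ = 1 − 6Σd² / [n(n²−1)] = 1 − 6×140 / (10×99)
  = 1 − 840/990 = 1 − 0.84848 ≈ 0.1515

0.1515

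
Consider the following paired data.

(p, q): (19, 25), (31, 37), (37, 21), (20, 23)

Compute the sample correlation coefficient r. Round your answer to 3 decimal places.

n = 4, Σp = 107, Σq = 106, Σp² = 3091, Σq² = 2964, Σpq = 2859
nΣpq − ΣpΣq = 11436 − 11342 = 94
nΣp² − (Σp)² = 12364 − 11449 = 915; nΣq² − (Σq)² = 11856 − 11236 = 620
r = 94 / √(915 × 620) = 94 / 753.1932 ≈ 0.125

0.125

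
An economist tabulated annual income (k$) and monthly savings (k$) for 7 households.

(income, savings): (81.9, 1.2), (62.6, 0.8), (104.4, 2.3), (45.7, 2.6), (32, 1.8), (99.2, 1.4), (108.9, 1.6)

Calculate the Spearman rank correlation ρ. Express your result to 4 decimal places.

-0.1071

Rank income: 4, 3, 6, 2, 1, 5, 7
Rank savings: 2, 1, 6, 7, 5, 3, 4
d = rank(income) − rank(savings): 2, 2, 0, -5, -4, 2, 3; Σd² = 62
ρ = 1 − 6Σd² / [n(n²−1)] = 1 − 6×62 / (7×48) = 1 − 372/336 ≈ -0.1071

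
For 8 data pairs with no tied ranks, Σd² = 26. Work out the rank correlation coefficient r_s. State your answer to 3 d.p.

0.690

ρ = 1 − 6Σd² / [n(n²−1)] = 1 − 6×26 / (8×63)
  = 1 − 156/504 = 1 − 0.3095 ≈ 0.690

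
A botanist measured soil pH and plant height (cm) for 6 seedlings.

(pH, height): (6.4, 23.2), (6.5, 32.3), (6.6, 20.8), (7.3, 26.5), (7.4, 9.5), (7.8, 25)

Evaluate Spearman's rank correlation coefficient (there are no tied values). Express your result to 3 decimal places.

-0.200

Rank pH: 1, 2, 3, 4, 5, 6
Rank height: 3, 6, 2, 5, 1, 4
d = rank(pH) − rank(height): -2, -4, 1, -1, 4, 2; Σd² = 42
ρ = 1 − 6Σd² / [n(n²−1)] = 1 − 6×42 / (6×35) = 1 − 252/210 ≈ -0.200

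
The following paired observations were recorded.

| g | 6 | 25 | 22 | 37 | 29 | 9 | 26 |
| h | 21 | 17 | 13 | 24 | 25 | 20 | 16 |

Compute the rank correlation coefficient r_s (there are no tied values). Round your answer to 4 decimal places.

Rank g: 1, 4, 3, 7, 6, 2, 5
Rank h: 5, 3, 1, 6, 7, 4, 2
d = rank(g) − rank(h): -4, 1, 2, 1, -1, -2, 3; Σd² = 36
ρ = 1 − 6Σd² / [n(n²−1)] = 1 − 6×36 / (7×48) = 1 − 216/336 ≈ 0.3571

0.3571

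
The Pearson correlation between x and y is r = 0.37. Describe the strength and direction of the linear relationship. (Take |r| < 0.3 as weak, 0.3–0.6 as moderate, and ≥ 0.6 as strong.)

r = 0.37 > 0 so the relationship is positive.
|r| = 0.37, which falls in the moderate range.

moderate positive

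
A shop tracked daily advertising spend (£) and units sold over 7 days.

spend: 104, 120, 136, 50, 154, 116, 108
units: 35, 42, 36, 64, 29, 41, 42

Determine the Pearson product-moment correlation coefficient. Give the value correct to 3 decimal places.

n = 7, Σx = 788, Σy = 289, Σx² = 95048, Σy² = 12667, Σxy = 30534
nΣxy − ΣxΣy = 213738 − 227732 = -13994
nΣx² − (Σx)² = 665336 − 620944 = 44392; nΣy² − (Σy)² = 88669 − 83521 = 5148
r = -13994 / √(44392 × 5148) = -13994 / 15117.2093 ≈ -0.926

-0.926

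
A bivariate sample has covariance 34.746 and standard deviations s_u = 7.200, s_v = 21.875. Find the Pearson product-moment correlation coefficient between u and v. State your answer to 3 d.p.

0.221

r = Cov(u,v) / (s_u · s_v) = 34.746 / (7.200 × 21.875)
  = 34.746 / 157.5000 ≈ 0.221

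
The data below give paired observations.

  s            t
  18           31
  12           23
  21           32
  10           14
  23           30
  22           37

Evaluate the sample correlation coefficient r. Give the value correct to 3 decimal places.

n = 6, Σs = 106, Σt = 167, Σs² = 2022, Σt² = 4979, Σst = 3150
nΣst − ΣsΣt = 18900 − 17702 = 1198
nΣs² − (Σs)² = 12132 − 11236 = 896; nΣt² − (Σt)² = 29874 − 27889 = 1985
r = 1198 / √(896 × 1985) = 1198 / 1333.6266 ≈ 0.898

0.898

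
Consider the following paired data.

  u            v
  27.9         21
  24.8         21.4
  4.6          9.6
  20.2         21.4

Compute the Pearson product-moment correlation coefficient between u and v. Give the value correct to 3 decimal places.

n = 4, Σu = 77.5, Σv = 73.4, Σu² = 1822.65, Σv² = 1449.08, Σuv = 1593.06
nΣuv − ΣuΣv = 6372.24 − 5688.5 = 683.74
nΣu² − (Σu)² = 7290.6 − 6006.25 = 1284.35; nΣv² − (Σv)² = 5796.32 − 5387.56 = 408.76
r = 683.74 / √(1284.35 × 408.76) = 683.74 / 724.5626 ≈ 0.944

0.944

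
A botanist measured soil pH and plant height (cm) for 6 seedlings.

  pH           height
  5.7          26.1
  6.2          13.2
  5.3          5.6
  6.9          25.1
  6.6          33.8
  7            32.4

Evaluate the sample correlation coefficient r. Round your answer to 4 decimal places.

n = 6, Σx = 37.7, Σy = 136.2, Σx² = 239.19, Σy² = 3709.02, Σxy = 883.36
nΣxy − ΣxΣy = 5300.16 − 5134.74 = 165.42
nΣx² − (Σx)² = 1435.14 − 1421.29 = 13.85; nΣy² − (Σy)² = 22254.12 − 18550.44 = 3703.68
r = 165.42 / √(13.85 × 3703.68) = 165.42 / 226.4861 ≈ 0.7304

0.7304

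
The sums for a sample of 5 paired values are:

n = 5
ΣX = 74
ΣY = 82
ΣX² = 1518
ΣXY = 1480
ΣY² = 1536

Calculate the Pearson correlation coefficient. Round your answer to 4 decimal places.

0.9370

r = (nΣXY − ΣXΣY) / √[(nΣX² − (ΣX)²)(nΣY² − (ΣY)²)]
Numerator: 5×1480 − 74×82 = 1332
Denominator: √[(7590 − 5476)(7680 − 6724)] = √[2114 × 956] = 1421.6132
r = 1332 / 1421.6132 ≈ 0.9370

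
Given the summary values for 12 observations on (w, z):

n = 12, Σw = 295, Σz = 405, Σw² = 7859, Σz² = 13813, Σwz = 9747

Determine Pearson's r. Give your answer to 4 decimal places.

r = (nΣwz − ΣwΣz) / √[(nΣw² − (Σw)²)(nΣz² − (Σz)²)]
Numerator: 12×9747 − 295×405 = -2511
Denominator: √[(94308 − 87025)(165756 − 164025)] = √[7283 × 1731] = 3550.6159
r = -2511 / 3550.6159 ≈ -0.7072

-0.7072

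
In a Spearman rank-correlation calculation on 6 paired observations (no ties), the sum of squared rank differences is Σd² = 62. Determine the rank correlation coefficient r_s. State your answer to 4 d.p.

-0.7714

ρ = 1 − 6Σd² / [n(n²−1)] = 1 − 6×62 / (6×35)
  = 1 − 372/210 = 1 − 1.77143 ≈ -0.7714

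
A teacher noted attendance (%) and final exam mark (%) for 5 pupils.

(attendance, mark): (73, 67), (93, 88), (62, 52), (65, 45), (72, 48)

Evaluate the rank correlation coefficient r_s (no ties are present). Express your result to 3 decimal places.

0.700

Rank attendance: 4, 5, 1, 2, 3
Rank mark: 4, 5, 3, 1, 2
d = rank(attendance) − rank(mark): 0, 0, -2, 1, 1; Σd² = 6
ρ = 1 − 6Σd² / [n(n²−1)] = 1 − 6×6 / (5×24) = 1 − 36/120 ≈ 0.700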